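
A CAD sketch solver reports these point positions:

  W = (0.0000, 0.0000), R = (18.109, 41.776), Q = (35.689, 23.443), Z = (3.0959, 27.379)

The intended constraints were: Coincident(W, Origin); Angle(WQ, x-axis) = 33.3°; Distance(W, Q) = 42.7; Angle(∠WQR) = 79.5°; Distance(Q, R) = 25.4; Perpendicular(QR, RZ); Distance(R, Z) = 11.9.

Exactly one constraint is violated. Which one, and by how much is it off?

Distance(R, Z) = 11.9 — off by 8.90.

W = (0.00, 0.00) ✓; WQ at 33.30° ✓; |WQ| = 42.70 ✓; ∠WQR = 79.50° ✓; |QR| = 25.40 ✓; ∠(QR, RZ) = 90.00° ✓; |RZ| = 20.80 ✗.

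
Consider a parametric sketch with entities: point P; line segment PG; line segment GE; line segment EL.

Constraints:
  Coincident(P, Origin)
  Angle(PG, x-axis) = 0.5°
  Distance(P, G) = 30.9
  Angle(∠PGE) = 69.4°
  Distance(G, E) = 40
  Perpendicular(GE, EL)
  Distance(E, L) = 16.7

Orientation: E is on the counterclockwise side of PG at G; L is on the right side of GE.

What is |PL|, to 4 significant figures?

54.13

∠PGE = 69.4°, so GE runs at 0.5° + (180° − 69.4°) = 111.1° from the x-axis; with |GE| = 40.0, E = G + 40.0·(cos 111.1°, sin 111.1°) = (16.50, 37.59). GE ⟂ EL; with |EL| = 16.7 on the right of GE, L = E + 16.7·(0.9330, 0.3600) = (32.08, 43.60). Then |PL| = |L − P| = 54.13.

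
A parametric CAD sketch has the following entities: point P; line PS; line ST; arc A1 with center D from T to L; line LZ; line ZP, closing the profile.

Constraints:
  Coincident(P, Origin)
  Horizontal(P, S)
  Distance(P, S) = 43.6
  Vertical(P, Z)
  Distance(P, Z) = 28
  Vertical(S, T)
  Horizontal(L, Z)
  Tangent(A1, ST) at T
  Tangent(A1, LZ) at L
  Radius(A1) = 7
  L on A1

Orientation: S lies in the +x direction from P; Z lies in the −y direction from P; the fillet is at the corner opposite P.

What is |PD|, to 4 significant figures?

42.20

P is at the origin; PS is horizontal with |PS| = 43.6 and S on the +x side, so S = (43.60, 0.000). P and Z share the same x with |PZ| = 28.0 and Z on the −y side, so Z = (0.000, -28.00). The virtual corner opposite P is at (43.60, -28.00). A1 meets ST tangentially, so DT is at right angles to ST and the tangent condition forces DL to be normal to LZ, with radius 7.0, so the center D sits 7.0 in from both sides at D = (36.60, -21.00). Then |PD| = |D − P| = 42.20.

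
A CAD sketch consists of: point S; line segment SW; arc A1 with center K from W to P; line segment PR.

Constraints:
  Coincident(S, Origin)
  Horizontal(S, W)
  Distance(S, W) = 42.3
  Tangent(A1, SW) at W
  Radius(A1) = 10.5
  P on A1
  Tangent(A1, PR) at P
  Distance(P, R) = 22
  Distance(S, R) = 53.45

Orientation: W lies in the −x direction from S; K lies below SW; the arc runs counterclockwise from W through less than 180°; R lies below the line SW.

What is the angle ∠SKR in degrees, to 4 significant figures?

99.84°

Checks: |KW| = 10.50 ✓; |KP| = 10.50 ✓; ∠(KP, PR) = 90.00° ✓; |PR| = 22.00 ✓; |SR| = 53.45 ✓.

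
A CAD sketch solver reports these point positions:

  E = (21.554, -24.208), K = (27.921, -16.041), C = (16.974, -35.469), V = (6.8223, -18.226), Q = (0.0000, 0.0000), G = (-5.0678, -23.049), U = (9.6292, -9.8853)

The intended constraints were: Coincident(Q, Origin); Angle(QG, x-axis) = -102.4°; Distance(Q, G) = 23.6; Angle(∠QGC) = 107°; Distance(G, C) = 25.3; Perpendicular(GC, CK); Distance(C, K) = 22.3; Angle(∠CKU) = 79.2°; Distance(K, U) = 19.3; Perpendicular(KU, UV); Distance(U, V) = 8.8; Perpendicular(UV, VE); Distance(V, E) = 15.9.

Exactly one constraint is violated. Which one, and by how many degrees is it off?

Perpendicular(UV, VE) — off by 3.50°.

Q = (0.00, 0.00) ✓; QG at -102.4° ✓; |QG| = 23.60 ✓; ∠QGC = 107.0° ✓; |GC| = 25.30 ✓; ∠(GC, CK) = 90.00° ✓; |CK| = 22.30 ✓; ∠CKU = 79.20° ✓; |KU| = 19.30 ✓; ∠(KU, UV) = 90.00° ✓; |UV| = 8.800 ✓; ∠(UV, VE) = 86.50° ✗; |VE| = 15.90 ✓.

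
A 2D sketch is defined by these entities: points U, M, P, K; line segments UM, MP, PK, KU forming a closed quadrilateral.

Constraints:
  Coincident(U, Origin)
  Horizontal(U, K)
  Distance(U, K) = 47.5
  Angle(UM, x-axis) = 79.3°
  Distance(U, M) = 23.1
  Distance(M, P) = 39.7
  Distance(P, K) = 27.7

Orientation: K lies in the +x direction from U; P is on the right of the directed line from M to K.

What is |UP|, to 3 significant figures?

25.9

U is at the origin; U and K share the same y with |UK| = 47.5 and K in +x, so K = (47.5, 0). UM runs at 79.3° with |UM| = 23.1, so M = (4.29, 22.7). P is determined by |MP| = 39.7 and |PK| = 27.7 together: it lies at the intersection of circle(M, 39.7) and circle(K, 27.7). With |MK| = 48.8, the foot of the radical line on MK is 32.7 from M and the perpendicular offset is √(39.7² − 32.7²) = 22.5. Taking the right-of-MK solution: P = (22.8, -12.4).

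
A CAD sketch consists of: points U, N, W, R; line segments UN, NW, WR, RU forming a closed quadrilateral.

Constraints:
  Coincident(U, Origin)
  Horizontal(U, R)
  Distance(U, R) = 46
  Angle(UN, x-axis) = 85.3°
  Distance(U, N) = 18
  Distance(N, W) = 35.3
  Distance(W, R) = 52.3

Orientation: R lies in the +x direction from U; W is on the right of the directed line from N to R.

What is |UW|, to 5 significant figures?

17.362

Checks: |NW| = 35.30 ✓; |WR| = 52.30 ✓.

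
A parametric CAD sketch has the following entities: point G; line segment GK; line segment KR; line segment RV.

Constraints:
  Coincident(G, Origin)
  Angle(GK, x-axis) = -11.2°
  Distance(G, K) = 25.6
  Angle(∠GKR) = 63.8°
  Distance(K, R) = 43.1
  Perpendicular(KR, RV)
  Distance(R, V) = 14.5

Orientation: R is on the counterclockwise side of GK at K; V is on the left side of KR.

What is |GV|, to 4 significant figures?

32.91

G is at the origin; GK runs at -11.2° with length 25.6, so K = 25.6·(cos -11.2°, sin -11.2°) = (25.11, -4.972). ∠GKR = 63.8°, so KR runs at -11.2° + (180° − 63.8°) = 105.0° from the x-axis; with |KR| = 43.1, R = K + 43.1·(cos 105.0°, sin 105.0°) = (13.96, 36.66). KR ⟂ RV; with |RV| = 14.5 on the left of KR, V = R + 14.5·(-0.9659, -0.2588) = (-0.04857, 32.91). Then |GV| = |V − G| = 32.91.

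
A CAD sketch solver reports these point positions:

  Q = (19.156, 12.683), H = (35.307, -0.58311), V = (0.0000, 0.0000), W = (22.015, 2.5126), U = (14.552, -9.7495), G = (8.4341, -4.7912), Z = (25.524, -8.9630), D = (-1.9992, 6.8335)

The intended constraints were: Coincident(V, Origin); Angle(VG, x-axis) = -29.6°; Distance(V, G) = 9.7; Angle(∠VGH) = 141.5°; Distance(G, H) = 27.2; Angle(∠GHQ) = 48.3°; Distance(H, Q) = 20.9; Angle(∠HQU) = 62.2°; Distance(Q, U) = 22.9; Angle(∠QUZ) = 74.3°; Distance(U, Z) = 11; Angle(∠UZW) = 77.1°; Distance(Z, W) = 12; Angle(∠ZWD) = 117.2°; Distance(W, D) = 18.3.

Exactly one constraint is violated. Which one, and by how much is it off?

Distance(W, D) = 18.3 — off by 6.10.

V = (0.00, 0.00) ✓; VG at -29.60° ✓; |VG| = 9.700 ✓; ∠VGH = 141.5° ✓; |GH| = 27.20 ✓; ∠GHQ = 48.30° ✓; |HQ| = 20.90 ✓; ∠HQU = 62.20° ✓; |QU| = 22.90 ✓; ∠QUZ = 74.30° ✓; |UZ| = 11.00 ✓; ∠UZW = 77.10° ✓; |ZW| = 12.00 ✓; ∠ZWD = 117.2° ✓; |WD| = 24.40 ✗.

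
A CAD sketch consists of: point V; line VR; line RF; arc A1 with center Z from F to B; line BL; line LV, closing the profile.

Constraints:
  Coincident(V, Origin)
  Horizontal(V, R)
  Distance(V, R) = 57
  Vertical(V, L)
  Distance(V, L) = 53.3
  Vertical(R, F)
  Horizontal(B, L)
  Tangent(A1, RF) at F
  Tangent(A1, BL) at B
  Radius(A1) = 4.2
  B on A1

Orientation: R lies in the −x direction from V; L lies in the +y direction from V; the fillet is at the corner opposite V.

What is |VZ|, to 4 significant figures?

72.10

VL is vertical with |VL| = 53.3 and L on the +y side, so L = (0.000, 53.30). The virtual corner opposite V is at (-57.00, 53.30). Tangency of A1 to RF means the radius ZF is perpendicular to RF and since A1 is tangent to BL there, ZB ⟂ BL, with radius 4.2, so the center Z sits 4.2 in from both sides at Z = (-52.80, 49.10). Then |VZ| = |Z − V| = 72.10.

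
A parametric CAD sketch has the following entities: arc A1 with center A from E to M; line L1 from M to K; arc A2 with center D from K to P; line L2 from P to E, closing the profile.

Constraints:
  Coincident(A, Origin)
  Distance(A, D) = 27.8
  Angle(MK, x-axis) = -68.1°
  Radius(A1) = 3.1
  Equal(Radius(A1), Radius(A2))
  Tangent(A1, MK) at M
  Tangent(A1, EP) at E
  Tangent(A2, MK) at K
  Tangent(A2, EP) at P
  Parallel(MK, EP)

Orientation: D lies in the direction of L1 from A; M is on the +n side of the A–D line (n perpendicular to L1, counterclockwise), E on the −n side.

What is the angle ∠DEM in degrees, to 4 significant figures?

83.64°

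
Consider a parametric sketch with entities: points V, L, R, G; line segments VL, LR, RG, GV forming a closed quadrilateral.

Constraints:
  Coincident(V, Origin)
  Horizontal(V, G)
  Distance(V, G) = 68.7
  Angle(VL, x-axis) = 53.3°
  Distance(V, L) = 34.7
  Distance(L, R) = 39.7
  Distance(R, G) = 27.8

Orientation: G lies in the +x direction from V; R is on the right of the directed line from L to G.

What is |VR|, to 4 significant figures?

41.98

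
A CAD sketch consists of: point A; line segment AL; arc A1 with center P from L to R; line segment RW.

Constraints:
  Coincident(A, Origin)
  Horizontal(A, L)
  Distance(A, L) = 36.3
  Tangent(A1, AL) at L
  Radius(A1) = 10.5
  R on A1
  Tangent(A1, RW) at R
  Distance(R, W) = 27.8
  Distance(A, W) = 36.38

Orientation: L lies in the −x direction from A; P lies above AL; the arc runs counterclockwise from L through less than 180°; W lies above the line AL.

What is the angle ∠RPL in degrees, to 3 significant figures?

68.5°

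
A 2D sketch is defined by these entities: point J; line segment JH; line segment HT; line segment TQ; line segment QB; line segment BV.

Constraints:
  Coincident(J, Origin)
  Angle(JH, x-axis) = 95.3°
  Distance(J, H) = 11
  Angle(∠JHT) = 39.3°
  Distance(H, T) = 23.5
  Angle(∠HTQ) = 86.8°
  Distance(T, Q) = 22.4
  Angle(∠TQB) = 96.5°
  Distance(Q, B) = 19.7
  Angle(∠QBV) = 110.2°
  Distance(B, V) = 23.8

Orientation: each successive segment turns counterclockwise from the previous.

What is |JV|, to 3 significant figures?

16.3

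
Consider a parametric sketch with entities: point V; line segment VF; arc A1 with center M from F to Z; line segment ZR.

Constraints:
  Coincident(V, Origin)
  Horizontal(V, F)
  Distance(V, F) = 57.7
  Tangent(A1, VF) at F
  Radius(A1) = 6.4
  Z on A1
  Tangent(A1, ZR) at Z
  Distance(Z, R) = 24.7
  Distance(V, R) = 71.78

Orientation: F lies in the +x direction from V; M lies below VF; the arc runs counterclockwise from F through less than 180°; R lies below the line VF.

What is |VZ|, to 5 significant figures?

53.080

Checks: |MF| = 6.400 ✓; |MZ| = 6.400 ✓; ∠(MZ, ZR) = 90.00° ✓; |ZR| = 24.70 ✓; |VR| = 71.78 ✓.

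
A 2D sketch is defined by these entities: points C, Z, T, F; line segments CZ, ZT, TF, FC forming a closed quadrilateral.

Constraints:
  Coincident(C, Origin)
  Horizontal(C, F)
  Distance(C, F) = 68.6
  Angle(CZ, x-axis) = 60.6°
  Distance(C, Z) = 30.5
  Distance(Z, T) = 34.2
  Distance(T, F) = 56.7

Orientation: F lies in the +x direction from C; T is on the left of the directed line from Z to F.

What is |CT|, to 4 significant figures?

63.82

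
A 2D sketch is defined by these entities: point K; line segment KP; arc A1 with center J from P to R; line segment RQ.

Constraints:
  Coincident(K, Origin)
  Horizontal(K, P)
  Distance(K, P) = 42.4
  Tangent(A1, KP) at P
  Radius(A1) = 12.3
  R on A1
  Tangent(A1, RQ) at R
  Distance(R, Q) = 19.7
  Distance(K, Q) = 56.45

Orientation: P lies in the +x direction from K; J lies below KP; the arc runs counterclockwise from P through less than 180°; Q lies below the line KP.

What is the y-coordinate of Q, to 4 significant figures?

-35.48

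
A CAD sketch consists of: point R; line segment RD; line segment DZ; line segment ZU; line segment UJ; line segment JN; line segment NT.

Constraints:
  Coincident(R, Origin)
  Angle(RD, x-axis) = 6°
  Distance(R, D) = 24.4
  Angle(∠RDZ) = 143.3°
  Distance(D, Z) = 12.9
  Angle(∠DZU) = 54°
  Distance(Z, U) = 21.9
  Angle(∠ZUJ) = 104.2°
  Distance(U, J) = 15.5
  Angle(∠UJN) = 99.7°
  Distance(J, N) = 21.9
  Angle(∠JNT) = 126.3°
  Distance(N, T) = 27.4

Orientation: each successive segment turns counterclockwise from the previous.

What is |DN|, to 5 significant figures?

13.596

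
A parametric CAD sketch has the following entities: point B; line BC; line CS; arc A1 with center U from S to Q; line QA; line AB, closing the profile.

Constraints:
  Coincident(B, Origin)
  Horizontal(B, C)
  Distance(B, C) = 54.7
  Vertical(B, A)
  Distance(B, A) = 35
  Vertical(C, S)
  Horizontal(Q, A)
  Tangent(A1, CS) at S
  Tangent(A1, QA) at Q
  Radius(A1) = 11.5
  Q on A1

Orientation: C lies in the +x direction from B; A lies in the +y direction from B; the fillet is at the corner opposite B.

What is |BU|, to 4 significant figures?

49.18

B and A share the same x with |BA| = 35.0 and A on the +y side, so A = (0.000, 35.00). The virtual corner opposite B is at (54.70, 35.00). A1 meets CS tangentially, so US is at right angles to CS and A1 meets QA tangentially, so UQ is at right angles to QA, with radius 11.5, so the center U sits 11.5 in from both sides at U = (43.20, 23.50). Then |BU| = |U − B| = 49.18.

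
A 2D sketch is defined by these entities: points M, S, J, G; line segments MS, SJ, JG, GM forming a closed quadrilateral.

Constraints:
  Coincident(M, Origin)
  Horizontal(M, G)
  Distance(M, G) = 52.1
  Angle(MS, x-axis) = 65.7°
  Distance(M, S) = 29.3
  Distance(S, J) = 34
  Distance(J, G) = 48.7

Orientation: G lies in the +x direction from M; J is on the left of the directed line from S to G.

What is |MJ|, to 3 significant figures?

61.3

Checks: |SJ| = 34.00 ✓; |JG| = 48.70 ✓.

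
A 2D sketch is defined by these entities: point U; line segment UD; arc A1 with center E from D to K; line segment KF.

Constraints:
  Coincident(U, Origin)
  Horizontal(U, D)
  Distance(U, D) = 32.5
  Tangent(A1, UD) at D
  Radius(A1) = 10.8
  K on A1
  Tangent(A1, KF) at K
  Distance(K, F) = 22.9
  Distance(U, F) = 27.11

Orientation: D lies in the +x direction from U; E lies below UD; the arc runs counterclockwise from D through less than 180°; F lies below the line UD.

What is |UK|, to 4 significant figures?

23.86

U is at the origin; U and D share the same y with |UD| = 32.5 and D on the +x side, so D = (32.50, 0.000). Since A1 is tangent to UD there, ED ⟂ UD, so E = D + (0, -10.8) = (32.50, -10.80). Since EK ⟂ KF (tangency), |EF| = √(10.8² + 22.9²) = 25.32 regardless of where K sits on A1. So F lies on both circle(U, 27.11) and circle(E, 25.32); the below-UD intersection is F = (11.30, -24.64). K is the foot of the tangent from F: K = (23.30, -5.140).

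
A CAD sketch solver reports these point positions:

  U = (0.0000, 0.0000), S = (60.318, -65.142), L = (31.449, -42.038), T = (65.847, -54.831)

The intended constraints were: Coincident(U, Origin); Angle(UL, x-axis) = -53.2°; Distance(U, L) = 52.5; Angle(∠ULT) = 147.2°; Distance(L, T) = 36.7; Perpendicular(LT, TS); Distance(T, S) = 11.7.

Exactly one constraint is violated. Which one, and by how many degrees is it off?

Perpendicular(LT, TS) — off by 7.80°.

U = (0.00, 0.00) ✓; UL at -53.20° ✓; |UL| = 52.50 ✓; ∠ULT = 147.2° ✓; |LT| = 36.70 ✓; ∠(LT, TS) = 97.80° ✗; |TS| = 11.70 ✓.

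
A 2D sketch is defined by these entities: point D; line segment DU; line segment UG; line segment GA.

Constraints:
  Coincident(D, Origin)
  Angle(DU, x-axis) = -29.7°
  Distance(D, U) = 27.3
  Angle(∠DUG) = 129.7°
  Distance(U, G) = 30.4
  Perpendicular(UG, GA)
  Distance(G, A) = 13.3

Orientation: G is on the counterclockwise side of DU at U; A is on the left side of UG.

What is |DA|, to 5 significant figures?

48.455

D is at the origin; DU runs at -29.7° with length 27.3, so U = 27.3·(cos -29.7°, sin -29.7°) = (23.714, -13.526). ∠DUG = 129.7°, so UG runs at -29.7° + (180° − 129.7°) = 20.600° from the x-axis; with |UG| = 30.4, G = U + 30.4·(cos 20.600°, sin 20.600°) = (52.170, -2.8300). UG ⟂ GA; with |GA| = 13.3 on the left of UG, A = G + 13.3·(-0.35184, 0.93606) = (47.490, 9.6196). Then |DA| = |A − D| = 48.455.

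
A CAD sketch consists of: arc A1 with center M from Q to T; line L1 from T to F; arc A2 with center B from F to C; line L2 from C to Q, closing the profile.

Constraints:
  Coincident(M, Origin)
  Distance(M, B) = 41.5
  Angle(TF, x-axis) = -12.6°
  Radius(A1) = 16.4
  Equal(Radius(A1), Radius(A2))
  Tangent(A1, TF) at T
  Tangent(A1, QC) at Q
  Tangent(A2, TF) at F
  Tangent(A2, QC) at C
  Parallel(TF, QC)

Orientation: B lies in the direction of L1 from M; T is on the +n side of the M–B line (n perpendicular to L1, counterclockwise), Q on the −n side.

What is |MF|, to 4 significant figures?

44.62

The slot axis is L1's direction at -12.6°, so u = (cos -12.6°, sin -12.6°) = (0.9759, -0.2181) and n = (−sin -12.6°, cos -12.6°) = (0.2181, 0.9759). M is at the origin and B lies 41.5 along u from M, so B = 41.5·u = (40.50, -9.053). Tangency of A1 to both parallel lines with radius 16.4 puts T and Q at M ± 16.4·n: T = (3.578, 16.01), Q = (-3.578, -16.01). Equal radii place F and C the same way about B: F = B + 16.4·n = (44.08, 6.952), C = B − 16.4·n = (36.92, -25.06). Then |MF| = |F − M| = 44.62.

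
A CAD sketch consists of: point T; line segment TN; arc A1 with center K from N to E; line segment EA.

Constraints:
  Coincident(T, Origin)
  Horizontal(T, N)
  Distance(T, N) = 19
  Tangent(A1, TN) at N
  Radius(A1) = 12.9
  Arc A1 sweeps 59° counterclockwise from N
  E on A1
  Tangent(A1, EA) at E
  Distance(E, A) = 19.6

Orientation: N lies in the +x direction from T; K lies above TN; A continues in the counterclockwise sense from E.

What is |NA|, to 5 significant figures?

31.289

T is at the origin; TN is horizontal with |TN| = 19.0 and N on the +x side, so N = (19.000, 0.0000). Since A1 is tangent to TN there, KN ⟂ TN, so K = N + (0, 12.9) = (19.000, 12.900). On A1, N sits at bearing -90° from K; a 59° counterclockwise sweep puts E at bearing -31°, so E = K + 12.9·(cos -31°, sin -31°) = (30.057, 6.2560). Since A1 is tangent to EA there, KE ⟂ EA, so EA runs along (−sin -31°, cos -31°); with |EA| = 19.6, A = (40.152, 23.056). Then |NA| = |A − N| = 31.289.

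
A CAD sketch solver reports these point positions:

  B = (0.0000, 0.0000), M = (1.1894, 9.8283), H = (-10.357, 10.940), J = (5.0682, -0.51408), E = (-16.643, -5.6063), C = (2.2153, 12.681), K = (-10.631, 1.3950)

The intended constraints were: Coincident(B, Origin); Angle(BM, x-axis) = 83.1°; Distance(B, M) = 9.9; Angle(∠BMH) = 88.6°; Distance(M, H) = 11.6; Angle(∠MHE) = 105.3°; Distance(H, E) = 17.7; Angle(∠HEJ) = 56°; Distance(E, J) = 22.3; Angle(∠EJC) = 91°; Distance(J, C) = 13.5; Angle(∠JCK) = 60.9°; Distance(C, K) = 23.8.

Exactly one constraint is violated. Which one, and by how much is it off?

Distance(C, K) = 23.8 — off by 6.70.

B = (0.00, 0.00) ✓; BM at 83.10° ✓; |BM| = 9.900 ✓; ∠BMH = 88.60° ✓; |MH| = 11.60 ✓; ∠MHE = 105.3° ✓; |HE| = 17.70 ✓; ∠HEJ = 56.00° ✓; |EJ| = 22.30 ✓; ∠EJC = 91.00° ✓; |JC| = 13.50 ✓; ∠JCK = 60.90° ✓; |CK| = 17.10 ✗.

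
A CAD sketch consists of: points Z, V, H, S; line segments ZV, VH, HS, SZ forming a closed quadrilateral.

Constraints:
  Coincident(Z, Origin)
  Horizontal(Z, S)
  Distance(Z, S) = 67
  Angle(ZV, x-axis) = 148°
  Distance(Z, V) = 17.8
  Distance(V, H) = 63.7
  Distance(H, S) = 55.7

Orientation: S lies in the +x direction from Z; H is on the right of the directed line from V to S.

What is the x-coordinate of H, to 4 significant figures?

26.80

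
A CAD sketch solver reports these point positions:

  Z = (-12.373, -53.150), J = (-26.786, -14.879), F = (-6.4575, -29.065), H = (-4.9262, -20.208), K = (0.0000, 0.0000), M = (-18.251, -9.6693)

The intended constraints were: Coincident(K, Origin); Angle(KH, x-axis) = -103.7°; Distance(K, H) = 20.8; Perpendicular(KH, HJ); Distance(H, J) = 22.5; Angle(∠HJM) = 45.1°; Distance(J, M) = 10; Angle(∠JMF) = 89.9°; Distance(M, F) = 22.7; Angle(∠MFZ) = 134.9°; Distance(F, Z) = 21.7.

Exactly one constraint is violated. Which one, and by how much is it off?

Distance(F, Z) = 21.7 — off by 3.10.

K = (0.00, 0.00) ✓; KH at -103.7° ✓; |KH| = 20.80 ✓; ∠(KH, HJ) = 90.00° ✓; |HJ| = 22.50 ✓; ∠HJM = 45.10° ✓; |JM| = 9.999 ✓; ∠JMF = 89.90° ✓; |MF| = 22.70 ✓; ∠MFZ = 134.9° ✓; |FZ| = 24.80 ✗.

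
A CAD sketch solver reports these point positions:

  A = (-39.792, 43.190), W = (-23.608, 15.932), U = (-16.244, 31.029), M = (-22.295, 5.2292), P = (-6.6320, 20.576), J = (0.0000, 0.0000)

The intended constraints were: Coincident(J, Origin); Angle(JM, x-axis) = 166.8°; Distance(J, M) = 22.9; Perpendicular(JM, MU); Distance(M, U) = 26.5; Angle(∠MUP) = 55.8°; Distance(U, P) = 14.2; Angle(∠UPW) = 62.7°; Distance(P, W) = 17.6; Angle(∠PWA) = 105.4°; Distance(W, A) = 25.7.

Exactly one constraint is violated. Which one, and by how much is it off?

Distance(W, A) = 25.7 — off by 6.00.

J = (0.00, 0.00) ✓; JM at 166.8° ✓; |JM| = 22.90 ✓; ∠(JM, MU) = 90.00° ✓; |MU| = 26.50 ✓; ∠MUP = 55.80° ✓; |UP| = 14.20 ✓; ∠UPW = 62.70° ✓; |PW| = 17.60 ✓; ∠PWA = 105.4° ✓; |WA| = 31.70 ✗.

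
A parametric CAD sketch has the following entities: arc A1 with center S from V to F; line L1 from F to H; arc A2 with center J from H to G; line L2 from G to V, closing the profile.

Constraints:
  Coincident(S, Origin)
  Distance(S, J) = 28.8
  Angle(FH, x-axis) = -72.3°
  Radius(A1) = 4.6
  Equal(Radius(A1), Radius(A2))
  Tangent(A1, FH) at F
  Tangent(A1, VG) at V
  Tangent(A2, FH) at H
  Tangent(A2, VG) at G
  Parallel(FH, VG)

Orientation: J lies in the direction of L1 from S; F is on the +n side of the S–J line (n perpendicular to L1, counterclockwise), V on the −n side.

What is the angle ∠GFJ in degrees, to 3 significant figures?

8.64°

Tangency of A1 to both parallel lines with radius 4.6 puts F and V at S ± 4.6·n: F = (4.38, 1.40), V = (-4.38, -1.40). Equal radii place H and G the same way about J: H = J + 4.6·n = (13.1, -26.0), G = J − 4.6·n = (4.37, -28.8). Then cos ∠GFJ = FG·FJ / (|FG||FJ|), giving 8.64°.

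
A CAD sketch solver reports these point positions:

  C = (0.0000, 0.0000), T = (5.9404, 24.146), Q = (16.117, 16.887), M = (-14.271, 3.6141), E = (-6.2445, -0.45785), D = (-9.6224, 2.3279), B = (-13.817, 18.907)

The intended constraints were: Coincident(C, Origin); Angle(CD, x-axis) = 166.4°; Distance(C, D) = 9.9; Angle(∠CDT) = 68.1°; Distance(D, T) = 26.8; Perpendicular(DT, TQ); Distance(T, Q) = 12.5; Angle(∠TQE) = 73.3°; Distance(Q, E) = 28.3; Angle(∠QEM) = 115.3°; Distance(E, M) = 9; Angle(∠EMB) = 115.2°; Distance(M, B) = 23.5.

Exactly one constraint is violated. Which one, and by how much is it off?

Distance(M, B) = 23.5 — off by 8.20.

C = (0.00, 0.00) ✓; CD at 166.4° ✓; |CD| = 9.900 ✓; ∠CDT = 68.10° ✓; |DT| = 26.80 ✓; ∠(DT, TQ) = 90.00° ✓; |TQ| = 12.50 ✓; ∠TQE = 73.30° ✓; |QE| = 28.30 ✓; ∠QEM = 115.3° ✓; |EM| = 9.000 ✓; ∠EMB = 115.2° ✓; |MB| = 15.30 ✗.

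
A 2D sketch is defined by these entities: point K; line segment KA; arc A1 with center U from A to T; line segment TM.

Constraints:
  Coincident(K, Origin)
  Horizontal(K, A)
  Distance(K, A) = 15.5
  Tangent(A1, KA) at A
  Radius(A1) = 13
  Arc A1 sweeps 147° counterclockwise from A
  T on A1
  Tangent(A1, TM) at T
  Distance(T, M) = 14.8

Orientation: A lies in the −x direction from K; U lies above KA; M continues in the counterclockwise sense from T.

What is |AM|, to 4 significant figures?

32.41

K is at the origin; K and A share the same y with |KA| = 15.5 and A on the −x side, so A = (-15.50, 0.000). The tangent condition forces UA to be normal to KA, so U = A + (0, 13) = (-15.50, 13.00). On A1, A sits at bearing -90° from U; a 147° counterclockwise sweep puts T at bearing 57°, so T = U + 13.0·(cos 57°, sin 57°) = (-8.420, 23.90). Tangency of A1 to TM means the radius UT is perpendicular to TM, so TM runs along (−sin 57°, cos 57°); with |TM| = 14.8, M = (-20.83, 31.96). Then |AM| = |M − A| = 32.41.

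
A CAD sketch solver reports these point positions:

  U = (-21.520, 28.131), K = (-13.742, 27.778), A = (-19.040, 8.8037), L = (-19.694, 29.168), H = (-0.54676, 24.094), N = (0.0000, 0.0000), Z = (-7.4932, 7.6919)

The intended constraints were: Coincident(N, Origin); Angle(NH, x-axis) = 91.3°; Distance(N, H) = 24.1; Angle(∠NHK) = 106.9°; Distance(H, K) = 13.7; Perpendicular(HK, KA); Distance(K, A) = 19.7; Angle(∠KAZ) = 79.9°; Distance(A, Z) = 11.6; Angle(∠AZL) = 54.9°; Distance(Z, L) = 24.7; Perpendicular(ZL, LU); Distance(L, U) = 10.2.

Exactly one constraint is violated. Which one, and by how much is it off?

Distance(L, U) = 10.2 — off by 8.10.

N = (0.00, 0.00) ✓; NH at 91.30° ✓; |NH| = 24.10 ✓; ∠NHK = 106.9° ✓; |HK| = 13.70 ✓; ∠(HK, KA) = 90.00° ✓; |KA| = 19.70 ✓; ∠KAZ = 79.90° ✓; |AZ| = 11.60 ✓; ∠AZL = 54.90° ✓; |ZL| = 24.70 ✓; ∠(ZL, LU) = 89.99° ✓; |LU| = 2.100 ✗.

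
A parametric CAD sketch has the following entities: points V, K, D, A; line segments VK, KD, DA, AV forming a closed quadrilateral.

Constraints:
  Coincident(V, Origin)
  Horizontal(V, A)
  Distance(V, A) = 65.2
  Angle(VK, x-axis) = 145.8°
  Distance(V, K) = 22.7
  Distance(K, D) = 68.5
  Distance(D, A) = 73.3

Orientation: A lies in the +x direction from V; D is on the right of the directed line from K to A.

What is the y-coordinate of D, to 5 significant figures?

-49.058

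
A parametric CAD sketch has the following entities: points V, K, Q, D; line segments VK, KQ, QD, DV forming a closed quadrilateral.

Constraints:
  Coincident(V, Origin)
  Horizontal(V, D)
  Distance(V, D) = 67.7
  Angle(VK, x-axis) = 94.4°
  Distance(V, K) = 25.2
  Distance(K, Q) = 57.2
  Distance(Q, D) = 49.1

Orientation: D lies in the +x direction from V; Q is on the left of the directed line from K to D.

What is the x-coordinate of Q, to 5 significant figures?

51.222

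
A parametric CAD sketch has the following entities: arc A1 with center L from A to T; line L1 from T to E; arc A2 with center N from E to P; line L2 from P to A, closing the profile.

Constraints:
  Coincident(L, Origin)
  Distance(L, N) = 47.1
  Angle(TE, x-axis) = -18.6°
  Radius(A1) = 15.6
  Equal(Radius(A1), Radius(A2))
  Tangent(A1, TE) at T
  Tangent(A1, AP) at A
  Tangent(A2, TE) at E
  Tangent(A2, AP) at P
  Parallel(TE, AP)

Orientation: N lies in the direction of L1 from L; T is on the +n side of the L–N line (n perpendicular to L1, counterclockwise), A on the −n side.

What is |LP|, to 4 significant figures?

49.62

The slot axis is L1's direction at -18.6°, so u = (cos -18.6°, sin -18.6°) = (0.9478, -0.3190) and n = (−sin -18.6°, cos -18.6°) = (0.3190, 0.9478). L is at the origin and N lies 47.1 along u from L, so N = 47.1·u = (44.64, -15.02). Tangency of A1 to both parallel lines with radius 15.6 puts T and A at L ± 15.6·n: T = (4.976, 14.79), A = (-4.976, -14.79). Equal radii place E and P the same way about N: E = N + 15.6·n = (49.62, -0.2378), P = N − 15.6·n = (39.66, -29.81). Then |LP| = |P − L| = 49.62.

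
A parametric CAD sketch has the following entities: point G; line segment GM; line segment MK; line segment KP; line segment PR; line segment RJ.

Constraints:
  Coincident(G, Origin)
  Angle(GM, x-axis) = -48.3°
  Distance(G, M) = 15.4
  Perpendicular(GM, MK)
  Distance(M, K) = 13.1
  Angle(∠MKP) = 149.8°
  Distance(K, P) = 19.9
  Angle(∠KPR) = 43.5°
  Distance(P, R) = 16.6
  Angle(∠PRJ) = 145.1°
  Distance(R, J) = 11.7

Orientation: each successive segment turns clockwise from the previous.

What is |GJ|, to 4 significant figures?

6.724

G is at the origin; GM runs at -48.3° with length 15.4, so M = (10.24, -11.50). The perpendicularity gives MK at right angles to GM, so MK runs at -138.3°; with |MK| = 13.1, K = (0.4636, -20.21). ∠MKP = 149.8° gives KP at -168.5° from the x-axis; with |KP| = 19.9, P = (-19.04, -24.18). ∠KPR = 43.5° gives PR at 55.00° from the x-axis; with |PR| = 16.6, R = (-9.516, -10.58). ∠PRJ = 145.1° gives RJ at 20.10° from the x-axis; with |RJ| = 11.7, J = (1.472, -6.561). Then |GJ| = |J − G| = 6.724.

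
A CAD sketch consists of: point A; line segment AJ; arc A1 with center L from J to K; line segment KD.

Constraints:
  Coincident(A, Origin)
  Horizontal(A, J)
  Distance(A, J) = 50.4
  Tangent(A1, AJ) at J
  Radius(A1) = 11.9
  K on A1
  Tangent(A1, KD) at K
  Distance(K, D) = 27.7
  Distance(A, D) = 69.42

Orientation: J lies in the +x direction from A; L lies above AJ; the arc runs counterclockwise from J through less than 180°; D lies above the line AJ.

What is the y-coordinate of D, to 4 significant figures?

41.60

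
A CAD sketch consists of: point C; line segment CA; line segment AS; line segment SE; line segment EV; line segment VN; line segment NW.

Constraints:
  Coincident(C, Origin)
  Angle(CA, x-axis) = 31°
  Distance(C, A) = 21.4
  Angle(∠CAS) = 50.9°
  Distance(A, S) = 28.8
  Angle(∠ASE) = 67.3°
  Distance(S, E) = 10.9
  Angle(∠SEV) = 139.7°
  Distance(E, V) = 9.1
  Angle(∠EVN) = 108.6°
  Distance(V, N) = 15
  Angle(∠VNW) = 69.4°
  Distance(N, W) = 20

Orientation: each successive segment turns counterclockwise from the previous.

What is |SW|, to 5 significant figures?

6.8355

∠EVN = 108.6° gives VN at 24.500° from the x-axis; with |VN| = 15.0, N = (11.663, 9.5137). ∠VNW = 69.4° gives NW at 135.10° from the x-axis; with |NW| = 20.0, W = (-2.5040, 23.631). Then |SW| = |W − S| = 6.8355.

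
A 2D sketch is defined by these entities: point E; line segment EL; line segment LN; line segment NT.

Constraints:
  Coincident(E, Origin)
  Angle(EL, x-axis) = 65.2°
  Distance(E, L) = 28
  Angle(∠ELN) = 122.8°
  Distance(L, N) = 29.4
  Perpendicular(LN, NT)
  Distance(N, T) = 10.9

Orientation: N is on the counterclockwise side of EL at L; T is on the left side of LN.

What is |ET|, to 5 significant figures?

46.324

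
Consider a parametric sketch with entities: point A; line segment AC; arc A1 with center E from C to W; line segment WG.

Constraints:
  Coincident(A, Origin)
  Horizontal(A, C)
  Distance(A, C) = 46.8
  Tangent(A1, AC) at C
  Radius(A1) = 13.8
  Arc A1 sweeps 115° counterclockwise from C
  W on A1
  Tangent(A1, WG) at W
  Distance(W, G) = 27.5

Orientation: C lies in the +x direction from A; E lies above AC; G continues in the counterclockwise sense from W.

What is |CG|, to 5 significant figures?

44.564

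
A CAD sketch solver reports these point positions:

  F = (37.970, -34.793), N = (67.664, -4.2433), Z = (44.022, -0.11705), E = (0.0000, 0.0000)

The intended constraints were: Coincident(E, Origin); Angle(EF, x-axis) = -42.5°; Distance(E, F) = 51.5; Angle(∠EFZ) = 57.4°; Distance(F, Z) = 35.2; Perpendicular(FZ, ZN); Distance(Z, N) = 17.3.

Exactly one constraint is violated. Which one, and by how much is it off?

Distance(Z, N) = 17.3 — off by 6.70.

E = (0.00, 0.00) ✓; EF at -42.50° ✓; |EF| = 51.50 ✓; ∠EFZ = 57.40° ✓; |FZ| = 35.20 ✓; ∠(FZ, ZN) = 90.00° ✓; |ZN| = 24.00 ✗.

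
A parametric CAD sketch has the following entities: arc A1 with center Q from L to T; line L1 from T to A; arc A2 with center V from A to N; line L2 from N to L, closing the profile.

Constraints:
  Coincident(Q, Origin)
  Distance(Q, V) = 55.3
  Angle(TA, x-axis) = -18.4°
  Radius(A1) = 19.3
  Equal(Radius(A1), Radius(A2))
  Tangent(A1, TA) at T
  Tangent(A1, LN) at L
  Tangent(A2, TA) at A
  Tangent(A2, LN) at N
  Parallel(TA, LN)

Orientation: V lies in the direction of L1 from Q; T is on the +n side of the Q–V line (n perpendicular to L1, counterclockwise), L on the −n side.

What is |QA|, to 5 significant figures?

58.571

Tangency of A1 to both parallel lines with radius 19.3 puts T and L at Q ± 19.3·n: T = (6.0920, 18.313), L = (-6.0920, -18.313). Equal radii place A and N the same way about V: A = V + 19.3·n = (58.565, 0.85792), N = V − 19.3·n = (46.381, -35.769). Then |QA| = |A − Q| = 58.571.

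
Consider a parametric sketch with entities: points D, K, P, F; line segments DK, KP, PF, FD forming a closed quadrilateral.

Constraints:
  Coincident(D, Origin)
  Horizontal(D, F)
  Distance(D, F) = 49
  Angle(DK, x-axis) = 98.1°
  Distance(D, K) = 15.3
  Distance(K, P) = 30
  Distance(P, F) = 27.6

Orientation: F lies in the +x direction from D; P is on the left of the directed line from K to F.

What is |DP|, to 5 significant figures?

32.857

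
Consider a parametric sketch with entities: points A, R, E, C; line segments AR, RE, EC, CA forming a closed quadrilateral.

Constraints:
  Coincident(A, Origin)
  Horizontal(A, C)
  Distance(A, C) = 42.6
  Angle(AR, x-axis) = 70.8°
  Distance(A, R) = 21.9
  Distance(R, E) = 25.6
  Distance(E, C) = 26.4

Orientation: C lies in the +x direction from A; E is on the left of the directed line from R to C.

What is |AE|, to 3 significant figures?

40.7

Checks: |RE| = 25.60 ✓; |EC| = 26.40 ✓.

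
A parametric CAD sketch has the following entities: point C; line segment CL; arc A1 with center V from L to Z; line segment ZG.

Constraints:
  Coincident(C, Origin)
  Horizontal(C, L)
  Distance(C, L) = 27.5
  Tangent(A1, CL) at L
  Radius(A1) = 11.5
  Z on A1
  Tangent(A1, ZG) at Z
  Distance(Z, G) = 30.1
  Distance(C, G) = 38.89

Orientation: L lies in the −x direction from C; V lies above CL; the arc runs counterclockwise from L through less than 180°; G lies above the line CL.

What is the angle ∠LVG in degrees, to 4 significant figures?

144.9°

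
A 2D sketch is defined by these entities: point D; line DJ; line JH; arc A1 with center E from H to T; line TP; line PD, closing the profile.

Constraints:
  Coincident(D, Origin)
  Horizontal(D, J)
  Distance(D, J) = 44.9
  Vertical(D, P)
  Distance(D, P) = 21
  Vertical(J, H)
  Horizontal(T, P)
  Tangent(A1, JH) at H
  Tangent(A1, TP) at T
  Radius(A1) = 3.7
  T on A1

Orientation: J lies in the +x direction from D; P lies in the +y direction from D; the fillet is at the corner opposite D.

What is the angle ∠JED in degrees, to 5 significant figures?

79.294°

D is at the origin; D and J share the same y with |DJ| = 44.9 and J on the +x side, so J = (44.900, 0.0000). D and P share the same x with |DP| = 21.0 and P on the +y side, so P = (0.0000, 21.000). The virtual corner opposite D is at (44.900, 21.000). A1 meets JH tangentially, so EH is at right angles to JH and the tangent condition forces ET to be normal to TP, with radius 3.7, so the center E sits 3.7 in from both sides at E = (41.200, 17.300). Then cos ∠JED = EJ·ED / (|EJ||ED|), giving 79.294°.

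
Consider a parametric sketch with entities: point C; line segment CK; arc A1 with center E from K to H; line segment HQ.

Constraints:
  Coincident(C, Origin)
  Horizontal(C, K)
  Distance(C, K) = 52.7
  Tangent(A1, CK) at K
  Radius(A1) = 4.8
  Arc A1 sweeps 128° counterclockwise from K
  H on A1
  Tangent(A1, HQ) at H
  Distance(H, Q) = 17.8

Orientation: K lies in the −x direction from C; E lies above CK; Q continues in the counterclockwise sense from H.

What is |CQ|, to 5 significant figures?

63.715

C is at the origin; CK is horizontal with |CK| = 52.7 and K on the −x side, so K = (-52.700, 0.0000). Since A1 is tangent to CK there, EK ⟂ CK, so E = K + (0, 4.8) = (-52.700, 4.8000). On A1, K sits at bearing -90° from E; a 128° counterclockwise sweep puts H at bearing 38°, so H = E + 4.8·(cos 38°, sin 38°) = (-48.918, 7.7552). Tangency of A1 to HQ means the radius EH is perpendicular to HQ, so HQ runs along (−sin 38°, cos 38°); with |HQ| = 17.8, Q = (-59.876, 21.782). Then |CQ| = |Q − C| = 63.715.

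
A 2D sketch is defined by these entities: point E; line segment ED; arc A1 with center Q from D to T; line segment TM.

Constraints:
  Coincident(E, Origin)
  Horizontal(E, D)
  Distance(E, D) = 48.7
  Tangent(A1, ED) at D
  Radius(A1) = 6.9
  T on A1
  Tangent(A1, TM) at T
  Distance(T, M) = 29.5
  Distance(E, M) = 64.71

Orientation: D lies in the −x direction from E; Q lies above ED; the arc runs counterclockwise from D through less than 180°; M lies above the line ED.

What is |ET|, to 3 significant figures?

43.3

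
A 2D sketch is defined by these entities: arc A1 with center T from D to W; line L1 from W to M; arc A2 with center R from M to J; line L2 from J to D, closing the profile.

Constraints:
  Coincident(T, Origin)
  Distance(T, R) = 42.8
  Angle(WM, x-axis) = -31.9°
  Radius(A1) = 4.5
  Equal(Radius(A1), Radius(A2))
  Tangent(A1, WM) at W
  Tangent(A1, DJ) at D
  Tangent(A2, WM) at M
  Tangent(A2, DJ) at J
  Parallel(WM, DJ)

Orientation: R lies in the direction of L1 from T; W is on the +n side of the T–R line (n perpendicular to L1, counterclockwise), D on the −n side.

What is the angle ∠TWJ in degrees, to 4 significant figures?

78.12°

Tangency of A1 to both parallel lines with radius 4.5 puts W and D at T ± 4.5·n: W = (2.378, 3.820), D = (-2.378, -3.820). Equal radii place M and J the same way about R: M = R + 4.5·n = (38.71, -18.80), J = R − 4.5·n = (33.96, -26.44). Then cos ∠TWJ = WT·WJ / (|WT||WJ|), giving 78.12°.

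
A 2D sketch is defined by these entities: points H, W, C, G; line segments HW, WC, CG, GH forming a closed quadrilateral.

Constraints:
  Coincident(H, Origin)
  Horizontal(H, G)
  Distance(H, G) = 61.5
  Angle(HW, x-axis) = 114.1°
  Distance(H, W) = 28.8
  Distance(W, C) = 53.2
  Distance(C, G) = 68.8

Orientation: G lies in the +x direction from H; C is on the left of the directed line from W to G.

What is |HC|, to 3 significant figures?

67.1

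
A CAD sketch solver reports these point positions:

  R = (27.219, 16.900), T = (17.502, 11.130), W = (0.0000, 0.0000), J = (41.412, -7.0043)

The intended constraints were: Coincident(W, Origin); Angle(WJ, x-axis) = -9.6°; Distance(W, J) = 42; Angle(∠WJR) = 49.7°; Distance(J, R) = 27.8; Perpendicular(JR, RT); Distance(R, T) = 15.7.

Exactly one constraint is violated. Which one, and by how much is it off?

Distance(R, T) = 15.7 — off by 4.40.

W = (0.00, 0.00) ✓; WJ at -9.600° ✓; |WJ| = 42.00 ✓; ∠WJR = 49.70° ✓; |JR| = 27.80 ✓; ∠(JR, RT) = 90.00° ✓; |RT| = 11.30 ✗.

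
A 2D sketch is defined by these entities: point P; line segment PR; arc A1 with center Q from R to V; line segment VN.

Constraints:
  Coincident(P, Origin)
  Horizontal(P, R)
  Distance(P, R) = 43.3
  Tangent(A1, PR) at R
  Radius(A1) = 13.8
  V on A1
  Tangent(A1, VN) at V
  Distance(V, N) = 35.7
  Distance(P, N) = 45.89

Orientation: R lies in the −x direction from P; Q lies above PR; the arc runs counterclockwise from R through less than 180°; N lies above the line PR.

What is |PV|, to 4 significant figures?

31.67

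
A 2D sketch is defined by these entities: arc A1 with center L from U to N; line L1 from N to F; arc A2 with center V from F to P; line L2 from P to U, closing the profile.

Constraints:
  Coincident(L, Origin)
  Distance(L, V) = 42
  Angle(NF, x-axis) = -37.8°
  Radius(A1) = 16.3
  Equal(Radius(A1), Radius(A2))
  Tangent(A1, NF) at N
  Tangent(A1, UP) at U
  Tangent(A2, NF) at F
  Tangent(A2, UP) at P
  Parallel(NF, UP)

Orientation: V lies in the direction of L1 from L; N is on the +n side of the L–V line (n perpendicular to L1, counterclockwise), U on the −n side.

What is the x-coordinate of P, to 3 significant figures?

23.2

The slot axis is L1's direction at -37.8°, so u = (cos -37.8°, sin -37.8°) = (0.790, -0.613) and n = (−sin -37.8°, cos -37.8°) = (0.613, 0.790). L is at the origin and V lies 42.0 along u from L, so V = 42.0·u = (33.2, -25.7). Tangency of A1 to both parallel lines with radius 16.3 puts N and U at L ± 16.3·n: N = (9.99, 12.9), U = (-9.99, -12.9). Equal radii place F and P the same way about V: F = V + 16.3·n = (43.2, -12.9), P = V − 16.3·n = (23.2, -38.6). So P.x = 23.2.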